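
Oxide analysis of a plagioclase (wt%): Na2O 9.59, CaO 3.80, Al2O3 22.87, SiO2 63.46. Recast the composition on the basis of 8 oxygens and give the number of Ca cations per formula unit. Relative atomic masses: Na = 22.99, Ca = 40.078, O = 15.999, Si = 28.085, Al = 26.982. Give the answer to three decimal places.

0.180 Ca apfu

Na2O: 9.59/61.979 = 0.15473 mol → 0.30946 mol Na, 0.15473 mol O.
CaO: 3.80/56.077 = 0.06776 mol → 0.06776 mol Ca, 0.06776 mol O.
Al2O3: 22.87/101.961 = 0.22430 mol → 0.44860 mol Al, 0.67290 mol O.
SiO2: 63.46/60.083 = 1.05621 mol → 1.05621 mol Si, 2.11242 mol O.
Total oxygen = 3.00781 mol. Normalization factor = 8/3.00781 = 2.65974.
Ca per 8 O = 0.06776 × 2.65974 = 0.180.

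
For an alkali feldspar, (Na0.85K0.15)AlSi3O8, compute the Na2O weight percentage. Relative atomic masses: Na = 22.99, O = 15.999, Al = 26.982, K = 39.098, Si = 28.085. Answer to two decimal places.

9.95 wt%

Formula mass = 264.635 g/mol.
0.85 Na → 0.4250 mol Na2O per formula unit; M(Na2O) = 61.979, so Na2O mass = 26.341 g.
26.341/264.635 × 100 = 9.95 wt%.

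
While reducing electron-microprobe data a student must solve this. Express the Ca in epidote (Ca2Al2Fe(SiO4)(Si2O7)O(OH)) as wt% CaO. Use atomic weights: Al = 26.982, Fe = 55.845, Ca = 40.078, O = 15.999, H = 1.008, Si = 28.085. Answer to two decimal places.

23.21 wt%

M(Ca2Al2Fe(SiO4)(Si2O7)O(OH)) = 483.215 g/mol; M(CaO) = 56.077 g/mol.
Moles CaO per formula unit = 2 Ca ÷ 1 = 2.0000.
CaO fraction = (2.0000 × 56.077) / 483.215 = 112.154/483.215 = 0.2321.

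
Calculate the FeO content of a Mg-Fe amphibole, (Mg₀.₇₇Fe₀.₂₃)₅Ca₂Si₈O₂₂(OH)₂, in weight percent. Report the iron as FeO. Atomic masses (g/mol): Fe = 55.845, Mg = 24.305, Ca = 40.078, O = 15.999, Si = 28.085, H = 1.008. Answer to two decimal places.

9.74 wt%

Formula mass = 848.624 g/mol.
1.15 Fe → 1.1500 mol FeO per formula unit; M(FeO) = 71.844, so FeO mass = 82.621 g.
82.621/848.624 × 100 = 9.74 wt%.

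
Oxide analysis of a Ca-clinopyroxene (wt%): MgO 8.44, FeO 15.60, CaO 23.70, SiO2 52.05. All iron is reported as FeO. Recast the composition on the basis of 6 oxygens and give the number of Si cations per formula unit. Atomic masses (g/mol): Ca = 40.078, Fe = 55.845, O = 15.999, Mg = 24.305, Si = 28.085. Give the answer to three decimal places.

8.44 wt% MgO ÷ 40.304 g/mol = 0.20941 mol, giving 0.20941 Mg and 0.20941 O.
15.60 wt% FeO ÷ 71.844 g/mol = 0.21714 mol, giving 0.21714 Fe and 0.21714 O.
23.70 wt% CaO ÷ 56.077 g/mol = 0.42263 mol, giving 0.42263 Ca and 0.42263 O.
52.05 wt% SiO2 ÷ 60.083 g/mol = 0.86630 mol, giving 0.86630 Si and 1.73260 O.
Oxygen sums to 2.58178; scaling by 6/2.58178 = 2.32398 puts the formula on 6 O.
Si: 0.86630 × 2.32398 = 2.013 atoms per formula unit.

2.013 Si apfu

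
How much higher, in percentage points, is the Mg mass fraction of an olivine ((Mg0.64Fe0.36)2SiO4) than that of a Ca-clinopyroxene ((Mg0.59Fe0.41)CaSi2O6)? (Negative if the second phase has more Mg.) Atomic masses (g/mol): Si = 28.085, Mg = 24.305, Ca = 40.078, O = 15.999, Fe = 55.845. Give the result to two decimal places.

12.79 percentage points

M((Mg0.64Fe0.36)2SiO4) = 163.400 g/mol, so wt% Mg = 31.110/163.400 × 100 = 19.04%.
M((Mg0.59Fe0.41)CaSi2O6) = 229.478 g/mol, so wt% Mg = 14.340/229.478 × 100 = 6.25%.
19.04 − 6.25 = 12.79 pp.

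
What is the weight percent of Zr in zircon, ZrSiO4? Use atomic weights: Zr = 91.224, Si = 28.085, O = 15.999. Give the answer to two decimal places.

49.77 mass %

Formula mass = 1×91.224 + 1×28.085 + 4×15.999 = 183.305 g/mol, of which 91.224 g is Zr.
So Zr makes up 91.224/183.305 = 0.4977 of the mass, i.e. 49.77%.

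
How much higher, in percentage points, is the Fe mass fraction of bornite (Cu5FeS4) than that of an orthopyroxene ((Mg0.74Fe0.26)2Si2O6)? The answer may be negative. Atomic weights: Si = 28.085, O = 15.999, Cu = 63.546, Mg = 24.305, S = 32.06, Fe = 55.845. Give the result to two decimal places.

-2.24 percentage points

M(Cu5FeS4) = 501.815 g/mol, so wt% Fe = 55.845/501.815 × 100 = 11.13%.
M((Mg0.74Fe0.26)2Si2O6) = 217.175 g/mol, so wt% Fe = 29.039/217.175 × 100 = 13.37%.
11.13 − 13.37 = -2.24 pp.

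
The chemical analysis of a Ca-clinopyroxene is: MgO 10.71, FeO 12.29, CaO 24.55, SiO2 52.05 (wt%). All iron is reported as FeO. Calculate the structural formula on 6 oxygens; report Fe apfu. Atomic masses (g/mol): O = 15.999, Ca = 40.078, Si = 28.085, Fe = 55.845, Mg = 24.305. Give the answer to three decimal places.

MgO: 10.71/40.304 = 0.26573 mol → 0.26573 mol Mg, 0.26573 mol O.
FeO: 12.29/71.844 = 0.17107 mol → 0.17107 mol Fe, 0.17107 mol O.
CaO: 24.55/56.077 = 0.43779 mol → 0.43779 mol Ca, 0.43779 mol O.
SiO2: 52.05/60.083 = 0.86630 mol → 0.86630 mol Si, 1.73260 mol O.
Total oxygen = 2.60719 mol. Normalization factor = 6/2.60719 = 2.30133.
Fe per 6 O = 0.17107 × 2.30133 = 0.394.

0.394 Fe apfu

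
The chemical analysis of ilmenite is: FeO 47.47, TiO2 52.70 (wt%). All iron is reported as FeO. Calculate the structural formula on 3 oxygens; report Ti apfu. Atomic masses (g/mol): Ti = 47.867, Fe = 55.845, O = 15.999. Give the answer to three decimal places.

1.000 Ti apfu

47.47 wt% FeO ÷ 71.844 g/mol = 0.66074 mol, giving 0.66074 Fe and 0.66074 O.
52.70 wt% TiO2 ÷ 79.865 g/mol = 0.65986 mol, giving 0.65986 Ti and 1.31972 O.
Oxygen sums to 1.98046; scaling by 3/1.98046 = 1.51480 puts the formula on 3 O.
Ti: 0.65986 × 1.51480 = 1.000 atoms per formula unit.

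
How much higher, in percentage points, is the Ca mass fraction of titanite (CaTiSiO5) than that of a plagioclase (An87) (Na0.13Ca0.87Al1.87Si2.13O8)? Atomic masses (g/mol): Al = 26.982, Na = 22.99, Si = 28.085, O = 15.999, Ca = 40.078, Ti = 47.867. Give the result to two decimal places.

7.82 percentage points

Ca in CaTiSiO5: molar mass 196.025 g/mol; 1×40.078 = 40.078 g → 20.45 wt%.
Ca in Na0.13Ca0.87Al1.87Si2.13O8: molar mass 276.126 g/mol; 0.87×40.078 = 34.868 g → 12.63 wt%.
Difference = 20.45 − 12.63 = 7.82 percentage points.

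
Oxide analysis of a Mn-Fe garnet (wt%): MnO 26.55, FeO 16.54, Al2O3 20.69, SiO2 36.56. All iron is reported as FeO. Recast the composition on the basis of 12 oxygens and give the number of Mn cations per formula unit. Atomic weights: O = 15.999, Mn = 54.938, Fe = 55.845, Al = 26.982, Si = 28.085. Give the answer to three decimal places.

1.848 Mn apfu

MnO: 26.55/70.937 = 0.37428 mol → 0.37428 mol Mn, 0.37428 mol O.
FeO: 16.54/71.844 = 0.23022 mol → 0.23022 mol Fe, 0.23022 mol O.
Al2O3: 20.69/101.961 = 0.20292 mol → 0.40584 mol Al, 0.60876 mol O.
SiO2: 36.56/60.083 = 0.60849 mol → 0.60849 mol Si, 1.21698 mol O.
Total oxygen = 2.43024 mol. Normalization factor = 12/2.43024 = 4.93778.
Mn per 12 O = 0.37428 × 4.93778 = 1.848.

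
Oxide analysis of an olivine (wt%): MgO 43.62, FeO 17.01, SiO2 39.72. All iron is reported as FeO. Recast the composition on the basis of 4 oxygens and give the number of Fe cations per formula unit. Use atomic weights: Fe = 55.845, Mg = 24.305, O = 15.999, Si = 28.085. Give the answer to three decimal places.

0.359 Fe apfu

43.62 wt% MgO ÷ 40.304 g/mol = 1.08227 mol, giving 1.08227 Mg and 1.08227 O.
17.01 wt% FeO ÷ 71.844 g/mol = 0.23676 mol, giving 0.23676 Fe and 0.23676 O.
39.72 wt% SiO2 ÷ 60.083 g/mol = 0.66109 mol, giving 0.66109 Si and 1.32218 O.
Oxygen sums to 2.64121; scaling by 4/2.64121 = 1.51446 puts the formula on 4 O.
Fe: 0.23676 × 1.51446 = 0.359 atoms per formula unit.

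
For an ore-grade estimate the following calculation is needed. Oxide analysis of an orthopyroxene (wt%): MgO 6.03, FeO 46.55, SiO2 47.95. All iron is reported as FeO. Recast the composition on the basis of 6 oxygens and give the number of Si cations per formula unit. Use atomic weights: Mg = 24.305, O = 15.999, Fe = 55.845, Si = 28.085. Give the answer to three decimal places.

2.000 Si apfu

6.03 wt% MgO ÷ 40.304 g/mol = 0.14961 mol, giving 0.14961 Mg and 0.14961 O.
46.55 wt% FeO ÷ 71.844 g/mol = 0.64793 mol, giving 0.64793 Fe and 0.64793 O.
47.95 wt% SiO2 ÷ 60.083 g/mol = 0.79806 mol, giving 0.79806 Si and 1.59612 O.
Oxygen sums to 2.39366; scaling by 6/2.39366 = 2.50662 puts the formula on 6 O.
Si: 0.79806 × 2.50662 = 2.000 atoms per formula unit.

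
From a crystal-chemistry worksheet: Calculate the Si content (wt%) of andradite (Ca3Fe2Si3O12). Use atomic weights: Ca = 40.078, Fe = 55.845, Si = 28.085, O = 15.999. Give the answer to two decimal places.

Formula mass = 3*40.078 + 2*55.845 + 3*28.085 + 12*15.999 = 508.167 g/mol, of which 84.255 g is Si.
So Si makes up 84.255/508.167 = 0.1658 of the mass, i.e. 16.58%.

16.58 wt%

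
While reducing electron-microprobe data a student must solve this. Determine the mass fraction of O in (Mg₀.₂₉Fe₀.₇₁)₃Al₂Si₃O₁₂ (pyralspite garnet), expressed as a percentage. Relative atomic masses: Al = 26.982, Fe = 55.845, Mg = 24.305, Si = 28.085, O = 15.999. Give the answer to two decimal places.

M((Mg₀.₂₉Fe₀.₇₁)₃Al₂Si₃O₁₂) = 470.302 g/mol.
O contributes 12 × 15.999 = 191.988 g per mole.
191.988/470.302 = 0.4082 → 40.82%.

40.82 mass %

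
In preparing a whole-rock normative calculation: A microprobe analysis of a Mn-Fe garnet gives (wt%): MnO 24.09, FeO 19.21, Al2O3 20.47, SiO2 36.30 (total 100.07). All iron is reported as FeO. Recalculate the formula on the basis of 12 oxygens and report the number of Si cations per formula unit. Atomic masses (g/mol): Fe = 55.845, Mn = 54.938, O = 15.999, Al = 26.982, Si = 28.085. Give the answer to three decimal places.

2.999 Si apfu

24.09 wt% MnO ÷ 70.937 g/mol = 0.33960 mol, giving 0.33960 Mn and 0.33960 O.
19.21 wt% FeO ÷ 71.844 g/mol = 0.26738 mol, giving 0.26738 Fe and 0.26738 O.
20.47 wt% Al2O3 ÷ 101.961 g/mol = 0.20076 mol, giving 0.40152 Al and 0.60228 O.
36.30 wt% SiO2 ÷ 60.083 g/mol = 0.60416 mol, giving 0.60416 Si and 1.20832 O.
Oxygen sums to 2.41758; scaling by 12/2.41758 = 4.96364 puts the formula on 12 O.
Si: 0.60416 × 4.96364 = 2.999 atoms per formula unit.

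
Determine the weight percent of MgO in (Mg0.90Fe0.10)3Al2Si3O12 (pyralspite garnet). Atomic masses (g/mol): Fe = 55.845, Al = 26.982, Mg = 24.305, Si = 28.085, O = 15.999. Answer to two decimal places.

26.38 wt%

M((Mg0.90Fe0.10)3Al2Si3O12) = 412.584 g/mol; M(MgO) = 40.304 g/mol.
Moles MgO per formula unit = 2.70 Mg ÷ 1 = 2.7000.
MgO fraction = (2.7000 × 40.304) / 412.584 = 108.821/412.584 = 0.2638.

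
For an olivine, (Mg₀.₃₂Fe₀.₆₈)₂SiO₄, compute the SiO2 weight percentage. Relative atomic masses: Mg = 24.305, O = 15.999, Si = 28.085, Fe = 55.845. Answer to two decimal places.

32.73 wt%

Molar mass of (Mg₀.₃₂Fe₀.₆₈)₂SiO₄ = 0.64×24.305 + 1.36×55.845 + 1×28.085 + 4×15.999 = 183.585 g/mol.
Each formula unit contains 1 Si, equivalent to 1/1 = 1.0000 mol SiO2.
M(SiO2) = 1×28.085 + 2×15.999 = 60.083 g/mol.
Mass of SiO2 per formula unit = 1.0000 × 60.083 = 60.083 g.
SiO2 wt% = 60.083 / 183.585 × 100 = 32.73%.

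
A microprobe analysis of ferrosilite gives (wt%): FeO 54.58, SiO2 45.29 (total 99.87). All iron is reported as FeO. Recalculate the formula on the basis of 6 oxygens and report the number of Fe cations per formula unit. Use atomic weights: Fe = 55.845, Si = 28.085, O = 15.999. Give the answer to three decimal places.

FeO: 54.58/71.844 = 0.75970 mol → 0.75970 mol Fe, 0.75970 mol O.
SiO2: 45.29/60.083 = 0.75379 mol → 0.75379 mol Si, 1.50758 mol O.
Total oxygen = 2.26728 mol. Normalization factor = 6/2.26728 = 2.64634.
Fe per 6 O = 0.75970 × 2.64634 = 2.010.

2.010 Fe apfu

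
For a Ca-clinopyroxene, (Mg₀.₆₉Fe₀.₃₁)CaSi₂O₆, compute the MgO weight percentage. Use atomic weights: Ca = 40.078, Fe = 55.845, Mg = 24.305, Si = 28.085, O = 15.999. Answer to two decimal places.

12.29 wt%

Molar mass of (Mg₀.₆₉Fe₀.₃₁)CaSi₂O₆ = 0.69·24.305 + 0.31·55.845 + 1·40.078 + 2·28.085 + 6·15.999 = 226.324 g/mol.
Each formula unit contains 0.69 Mg, equivalent to 0.69/1 = 0.6900 mol MgO.
M(MgO) = 1×24.305 + 1×15.999 = 40.304 g/mol.
Mass of MgO per formula unit = 0.6900 × 40.304 = 27.810 g.
MgO wt% = 27.810 / 226.324 × 100 = 12.29%.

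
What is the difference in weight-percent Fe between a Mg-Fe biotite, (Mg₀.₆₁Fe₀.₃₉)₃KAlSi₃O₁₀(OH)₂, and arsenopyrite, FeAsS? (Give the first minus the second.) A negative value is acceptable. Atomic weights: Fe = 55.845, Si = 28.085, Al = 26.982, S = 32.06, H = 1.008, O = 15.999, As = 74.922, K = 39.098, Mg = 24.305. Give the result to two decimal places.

-19.91 percentage points

Fe in (Mg₀.₆₁Fe₀.₃₉)₃KAlSi₃O₁₀(OH)₂: molar mass 454.156 g/mol; 1.17×55.845 = 65.339 g → 14.39 wt%.
Fe in FeAsS: molar mass 162.827 g/mol; 1×55.845 = 55.845 g → 34.30 wt%.
Difference = 14.39 − 34.30 = -19.91 percentage points.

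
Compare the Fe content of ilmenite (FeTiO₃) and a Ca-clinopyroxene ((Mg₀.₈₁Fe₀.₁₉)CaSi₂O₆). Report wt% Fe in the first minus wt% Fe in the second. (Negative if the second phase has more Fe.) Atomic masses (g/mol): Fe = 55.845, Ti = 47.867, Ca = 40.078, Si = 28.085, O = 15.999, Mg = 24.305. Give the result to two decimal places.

32.04 percentage points

M(FeTiO₃) = 151.709 g/mol, so wt% Fe = 55.845/151.709 × 100 = 36.81%.
M((Mg₀.₈₁Fe₀.₁₉)CaSi₂O₆) = 222.540 g/mol, so wt% Fe = 10.611/222.540 × 100 = 4.77%.
36.81 − 4.77 = 32.04 pp.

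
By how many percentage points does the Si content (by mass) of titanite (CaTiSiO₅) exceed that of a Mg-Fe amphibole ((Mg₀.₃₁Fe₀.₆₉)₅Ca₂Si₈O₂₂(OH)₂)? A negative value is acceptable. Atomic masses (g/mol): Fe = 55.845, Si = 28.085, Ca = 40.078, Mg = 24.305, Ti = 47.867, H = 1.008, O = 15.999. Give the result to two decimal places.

-10.06 percentage points

Si in CaTiSiO₅: molar mass 196.025 g/mol; 1×28.085 = 28.085 g → 14.33 wt%.
Si in (Mg₀.₃₁Fe₀.₆₉)₅Ca₂Si₈O₂₂(OH)₂: molar mass 921.166 g/mol; 8×28.085 = 224.680 g → 24.39 wt%.
Difference = 14.33 − 24.39 = -10.06 percentage points.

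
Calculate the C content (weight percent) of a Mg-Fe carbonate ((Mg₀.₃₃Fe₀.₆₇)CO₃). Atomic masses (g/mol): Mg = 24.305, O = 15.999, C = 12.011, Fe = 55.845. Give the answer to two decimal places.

11.39 weight percent

Molar mass of (Mg₀.₃₃Fe₀.₆₇)CO₃: 0.33·24.305 + 0.67·55.845 + 1·12.011 + 3·15.999 = 105.445 g/mol.
Mass of C per formula unit: 1 × 12.011 = 12.011 g.
Weight fraction C = 12.011 / 105.445 = 0.1139.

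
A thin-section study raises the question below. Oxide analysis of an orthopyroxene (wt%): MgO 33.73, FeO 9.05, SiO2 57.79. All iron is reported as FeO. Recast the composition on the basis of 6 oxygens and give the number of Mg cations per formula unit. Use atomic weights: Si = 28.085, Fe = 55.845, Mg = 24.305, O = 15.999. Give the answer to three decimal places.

1.740 Mg apfu

33.73 wt% MgO ÷ 40.304 g/mol = 0.83689 mol, giving 0.83689 Mg and 0.83689 O.
9.05 wt% FeO ÷ 71.844 g/mol = 0.12597 mol, giving 0.12597 Fe and 0.12597 O.
57.79 wt% SiO2 ÷ 60.083 g/mol = 0.96184 mol, giving 0.96184 Si and 1.92368 O.
Oxygen sums to 2.88654; scaling by 6/2.88654 = 2.07861 puts the formula on 6 O.
Mg: 0.83689 × 2.07861 = 1.740 atoms per formula unit.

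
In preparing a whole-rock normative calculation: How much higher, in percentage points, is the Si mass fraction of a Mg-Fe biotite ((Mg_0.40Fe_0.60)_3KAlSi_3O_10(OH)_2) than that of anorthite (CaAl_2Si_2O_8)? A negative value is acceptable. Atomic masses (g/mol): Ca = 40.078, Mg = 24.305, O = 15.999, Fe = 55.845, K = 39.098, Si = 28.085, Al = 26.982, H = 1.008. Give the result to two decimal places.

Si in (Mg_0.40Fe_0.60)_3KAlSi_3O_10(OH)_2: molar mass 474.026 g/mol; 3×28.085 = 84.255 g → 17.77 wt%.
Si in CaAl_2Si_2O_8: molar mass 278.204 g/mol; 2×28.085 = 56.170 g → 20.19 wt%.
Difference = 17.77 − 20.19 = -2.42 percentage points.

-2.42 percentage points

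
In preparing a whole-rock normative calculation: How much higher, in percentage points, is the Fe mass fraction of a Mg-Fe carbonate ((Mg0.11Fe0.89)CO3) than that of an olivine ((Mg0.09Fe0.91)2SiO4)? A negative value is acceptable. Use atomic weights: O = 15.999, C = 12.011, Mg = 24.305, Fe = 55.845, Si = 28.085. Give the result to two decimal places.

-7.08 percentage points

Fe in (Mg0.11Fe0.89)CO3: molar mass 112.384 g/mol; 0.89×55.845 = 49.702 g → 44.23 wt%.
Fe in (Mg0.09Fe0.91)2SiO4: molar mass 198.094 g/mol; 1.82×55.845 = 101.638 g → 51.31 wt%.
Difference = 44.23 − 51.31 = -7.08 percentage points.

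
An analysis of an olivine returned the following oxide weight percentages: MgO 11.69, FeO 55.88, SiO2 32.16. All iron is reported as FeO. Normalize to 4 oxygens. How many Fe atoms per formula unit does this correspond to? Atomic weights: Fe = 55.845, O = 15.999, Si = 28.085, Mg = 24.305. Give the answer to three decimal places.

1.455 Fe apfu

MgO: 11.69/40.304 = 0.29005 mol → 0.29005 mol Mg, 0.29005 mol O.
FeO: 55.88/71.844 = 0.77780 mol → 0.77780 mol Fe, 0.77780 mol O.
SiO2: 32.16/60.083 = 0.53526 mol → 0.53526 mol Si, 1.07052 mol O.
Total oxygen = 2.13837 mol. Normalization factor = 4/2.13837 = 1.87058.
Fe per 4 O = 0.77780 × 1.87058 = 1.455.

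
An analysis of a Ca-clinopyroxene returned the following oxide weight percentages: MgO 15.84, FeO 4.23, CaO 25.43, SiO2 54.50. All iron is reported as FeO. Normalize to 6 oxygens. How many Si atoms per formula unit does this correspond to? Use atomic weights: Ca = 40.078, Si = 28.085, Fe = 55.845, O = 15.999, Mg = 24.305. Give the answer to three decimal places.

15.84 wt% MgO ÷ 40.304 g/mol = 0.39301 mol, giving 0.39301 Mg and 0.39301 O.
4.23 wt% FeO ÷ 71.844 g/mol = 0.05888 mol, giving 0.05888 Fe and 0.05888 O.
25.43 wt% CaO ÷ 56.077 g/mol = 0.45348 mol, giving 0.45348 Ca and 0.45348 O.
54.50 wt% SiO2 ÷ 60.083 g/mol = 0.90708 mol, giving 0.90708 Si and 1.81416 O.
Oxygen sums to 2.71953; scaling by 6/2.71953 = 2.20626 puts the formula on 6 O.
Si: 0.90708 × 2.20626 = 2.001 atoms per formula unit.

2.001 Si apfu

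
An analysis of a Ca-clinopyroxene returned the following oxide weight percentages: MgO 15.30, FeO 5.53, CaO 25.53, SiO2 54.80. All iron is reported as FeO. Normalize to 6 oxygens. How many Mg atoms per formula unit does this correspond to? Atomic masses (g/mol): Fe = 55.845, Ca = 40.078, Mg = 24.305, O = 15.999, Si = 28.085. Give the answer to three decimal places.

MgO (M=40.304): mol = 0.37961; Mg = 0.37961, O = 0.37961.
FeO (M=71.844): mol = 0.07697; Fe = 0.07697, O = 0.07697.
CaO (M=56.077): mol = 0.45527; Ca = 0.45527, O = 0.45527.
SiO2 (M=60.083): mol = 0.91207; Si = 0.91207, O = 1.82414.
ΣO = 2.73599; factor = 6/ΣO = 2.19299.
Mg apfu = 0.37961 × 2.19299 = 0.832.

0.832 Mg apfu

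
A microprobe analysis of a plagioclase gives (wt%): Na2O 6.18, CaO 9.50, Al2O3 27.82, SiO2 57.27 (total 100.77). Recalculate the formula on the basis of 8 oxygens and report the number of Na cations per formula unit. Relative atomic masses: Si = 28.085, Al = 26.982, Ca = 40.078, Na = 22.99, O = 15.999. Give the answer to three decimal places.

0.533 Na apfu

Na2O: 6.18/61.979 = 0.09971 mol → 0.19942 mol Na, 0.09971 mol O.
CaO: 9.50/56.077 = 0.16941 mol → 0.16941 mol Ca, 0.16941 mol O.
Al2O3: 27.82/101.961 = 0.27285 mol → 0.54570 mol Al, 0.81855 mol O.
SiO2: 57.27/60.083 = 0.95318 mol → 0.95318 mol Si, 1.90636 mol O.
Total oxygen = 2.99403 mol. Normalization factor = 8/2.99403 = 2.67198.
Na per 8 O = 0.19942 × 2.67198 = 0.533.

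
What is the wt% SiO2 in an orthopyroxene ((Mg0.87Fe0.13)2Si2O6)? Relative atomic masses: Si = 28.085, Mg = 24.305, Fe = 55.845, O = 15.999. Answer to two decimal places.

M((Mg0.87Fe0.13)2Si2O6) = 208.974 g/mol; M(SiO2) = 60.083 g/mol.
Moles SiO2 per formula unit = 2 Si ÷ 1 = 2.0000.
SiO2 fraction = (2.0000 × 60.083) / 208.974 = 120.166/208.974 = 0.5750.

57.50 wt%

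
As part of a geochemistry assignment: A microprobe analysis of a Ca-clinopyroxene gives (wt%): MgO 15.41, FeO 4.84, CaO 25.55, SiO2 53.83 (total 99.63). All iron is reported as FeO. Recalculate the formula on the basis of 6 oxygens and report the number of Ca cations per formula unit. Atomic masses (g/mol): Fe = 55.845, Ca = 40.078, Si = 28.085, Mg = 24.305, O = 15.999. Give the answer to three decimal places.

MgO (M=40.304): mol = 0.38234; Mg = 0.38234, O = 0.38234.
FeO (M=71.844): mol = 0.06737; Fe = 0.06737, O = 0.06737.
CaO (M=56.077): mol = 0.45562; Ca = 0.45562, O = 0.45562.
SiO2 (M=60.083): mol = 0.89593; Si = 0.89593, O = 1.79186.
ΣO = 2.69719; factor = 6/ΣO = 2.22454.
Ca apfu = 0.45562 × 2.22454 = 1.014.

1.014 Ca apfu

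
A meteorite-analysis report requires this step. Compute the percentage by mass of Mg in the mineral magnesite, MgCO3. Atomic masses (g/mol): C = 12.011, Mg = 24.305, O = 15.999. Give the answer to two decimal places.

Formula mass = 1*24.305 + 1*12.011 + 3*15.999 = 84.313 g/mol, of which 24.305 g is Mg.
So Mg makes up 24.305/84.313 = 0.2883 of the mass, i.e. 28.83%.

28.83 weight percent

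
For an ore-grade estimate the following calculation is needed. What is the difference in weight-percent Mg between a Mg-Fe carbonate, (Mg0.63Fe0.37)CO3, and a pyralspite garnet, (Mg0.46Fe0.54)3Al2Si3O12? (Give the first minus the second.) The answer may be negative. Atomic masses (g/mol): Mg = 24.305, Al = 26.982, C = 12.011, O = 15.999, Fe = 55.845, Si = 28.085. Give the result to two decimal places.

Mg in (Mg0.63Fe0.37)CO3: molar mass 95.983 g/mol; 0.63×24.305 = 15.312 g → 15.95 wt%.
Mg in (Mg0.46Fe0.54)3Al2Si3O12: molar mass 454.217 g/mol; 1.38×24.305 = 33.541 g → 7.38 wt%.
Difference = 15.95 − 7.38 = 8.57 percentage points.

8.57 percentage points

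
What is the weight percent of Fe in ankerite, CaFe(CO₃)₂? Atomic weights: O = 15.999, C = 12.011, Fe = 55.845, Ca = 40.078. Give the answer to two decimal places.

Molar mass of CaFe(CO₃)₂: 1·40.078 + 1·55.845 + 2·12.011 + 6·15.999 = 215.939 g/mol.
Mass of Fe per formula unit: 1 × 55.845 = 55.845 g.
Weight fraction Fe = 55.845 / 215.939 = 0.2586.

25.86 mass %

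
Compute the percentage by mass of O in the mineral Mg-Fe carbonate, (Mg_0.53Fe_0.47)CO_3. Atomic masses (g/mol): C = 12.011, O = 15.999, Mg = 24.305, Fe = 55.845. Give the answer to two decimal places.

48.41 wt%

Molar mass of (Mg_0.53Fe_0.47)CO_3: 0.53*24.305 + 0.47*55.845 + 1*12.011 + 3*15.999 = 99.137 g/mol.
Mass of O per formula unit: 3 × 15.999 = 47.997 g.
Weight fraction O = 47.997 / 99.137 = 0.4841.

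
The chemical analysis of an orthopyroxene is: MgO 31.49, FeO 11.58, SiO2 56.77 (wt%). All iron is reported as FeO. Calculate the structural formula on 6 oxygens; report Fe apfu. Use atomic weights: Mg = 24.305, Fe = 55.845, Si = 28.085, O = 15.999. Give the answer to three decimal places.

0.341 Fe apfu

31.49 wt% MgO ÷ 40.304 g/mol = 0.78131 mol, giving 0.78131 Mg and 0.78131 O.
11.58 wt% FeO ÷ 71.844 g/mol = 0.16118 mol, giving 0.16118 Fe and 0.16118 O.
56.77 wt% SiO2 ÷ 60.083 g/mol = 0.94486 mol, giving 0.94486 Si and 1.88972 O.
Oxygen sums to 2.83221; scaling by 6/2.83221 = 2.11849 puts the formula on 6 O.
Fe: 0.16118 × 2.11849 = 0.341 atoms per formula unit.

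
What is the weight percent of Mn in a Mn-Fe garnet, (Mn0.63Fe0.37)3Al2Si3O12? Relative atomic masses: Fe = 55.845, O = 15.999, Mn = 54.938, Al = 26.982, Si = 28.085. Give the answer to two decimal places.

20.93 wt%

Molar mass of (Mn0.63Fe0.37)3Al2Si3O12: 1.89×54.938 + 1.11×55.845 + 2×26.982 + 3×28.085 + 12×15.999 = 496.028 g/mol.
Mass of Mn per formula unit: 1.89 × 54.938 = 103.833 g.
Weight fraction Mn = 103.833 / 496.028 = 0.2093.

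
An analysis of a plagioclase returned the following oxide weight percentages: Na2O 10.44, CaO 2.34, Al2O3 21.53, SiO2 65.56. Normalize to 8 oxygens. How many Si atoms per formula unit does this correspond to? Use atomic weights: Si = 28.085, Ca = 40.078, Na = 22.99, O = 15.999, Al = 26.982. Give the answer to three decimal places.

Na2O (M=61.979): mol = 0.16844; Na = 0.33688, O = 0.16844.
CaO (M=56.077): mol = 0.04173; Ca = 0.04173, O = 0.04173.
Al2O3 (M=101.961): mol = 0.21116; Al = 0.42232, O = 0.63348.
SiO2 (M=60.083): mol = 1.09116; Si = 1.09116, O = 2.18232.
ΣO = 3.02597; factor = 8/ΣO = 2.64378.
Si apfu = 1.09116 × 2.64378 = 2.885.

2.885 Si apfu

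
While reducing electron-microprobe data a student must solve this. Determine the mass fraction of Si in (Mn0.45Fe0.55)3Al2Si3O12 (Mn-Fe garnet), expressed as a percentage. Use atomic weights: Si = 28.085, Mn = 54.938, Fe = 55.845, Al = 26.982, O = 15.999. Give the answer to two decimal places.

M((Mn0.45Fe0.55)3Al2Si3O12) = 496.518 g/mol.
Si contributes 3 × 28.085 = 84.255 g per mole.
84.255/496.518 = 0.1697 → 16.97%.

16.97 weight percent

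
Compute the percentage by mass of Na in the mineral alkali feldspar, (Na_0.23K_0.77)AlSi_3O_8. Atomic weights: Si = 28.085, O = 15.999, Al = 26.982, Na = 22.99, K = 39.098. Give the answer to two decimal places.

M((Na_0.23K_0.77)AlSi_3O_8) = 274.622 g/mol.
Na contributes 0.23 × 22.99 = 5.288 g per mole.
5.288/274.622 = 0.0193 → 1.93%.

1.93 wt%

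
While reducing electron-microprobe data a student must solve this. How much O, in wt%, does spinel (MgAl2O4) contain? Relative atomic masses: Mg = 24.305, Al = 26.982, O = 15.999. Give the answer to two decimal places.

Formula mass = 1·24.305 + 2·26.982 + 4·15.999 = 142.265 g/mol, of which 63.996 g is O.
So O makes up 63.996/142.265 = 0.4498 of the mass, i.e. 44.98%.

44.98 wt%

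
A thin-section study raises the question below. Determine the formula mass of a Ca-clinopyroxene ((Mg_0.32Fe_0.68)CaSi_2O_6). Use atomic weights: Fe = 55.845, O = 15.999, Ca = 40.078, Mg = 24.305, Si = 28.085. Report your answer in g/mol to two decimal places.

The formula mass is the sum 0.32(24.305) + 0.68(55.845) + 1(40.078) + 2(28.085) + 6(15.999).

237.99 g/mol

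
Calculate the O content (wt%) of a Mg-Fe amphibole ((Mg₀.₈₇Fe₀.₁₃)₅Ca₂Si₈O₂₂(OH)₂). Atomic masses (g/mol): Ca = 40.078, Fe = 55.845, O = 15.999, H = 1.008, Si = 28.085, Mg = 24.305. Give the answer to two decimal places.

Molar mass of (Mg₀.₈₇Fe₀.₁₃)₅Ca₂Si₈O₂₂(OH)₂: 4.35*24.305 + 0.65*55.845 + 2*40.078 + 8*28.085 + 24*15.999 + 2*1.008 = 832.854 g/mol.
Mass of O per formula unit: 24 × 15.999 = 383.976 g.
Weight fraction O = 383.976 / 832.854 = 0.4610.

46.10 wt%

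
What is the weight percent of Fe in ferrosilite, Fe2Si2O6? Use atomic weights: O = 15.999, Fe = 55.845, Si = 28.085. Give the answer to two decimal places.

42.33 wt%

M(Fe2Si2O6) = 263.854 g/mol.
Fe contributes 2 × 55.845 = 111.690 g per mole.
111.690/263.854 = 0.4233 → 42.33%.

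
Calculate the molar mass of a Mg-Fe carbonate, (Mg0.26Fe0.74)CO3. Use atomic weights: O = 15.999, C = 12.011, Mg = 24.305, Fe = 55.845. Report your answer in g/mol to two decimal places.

Mg: 0.26 × 24.305 = 6.3193
Fe: 0.74 × 55.845 = 41.3253
C: 1 × 12.011 = 12.0110
O: 3 × 15.999 = 47.9970
Summing the contributions gives the formula mass.

107.65 g/mol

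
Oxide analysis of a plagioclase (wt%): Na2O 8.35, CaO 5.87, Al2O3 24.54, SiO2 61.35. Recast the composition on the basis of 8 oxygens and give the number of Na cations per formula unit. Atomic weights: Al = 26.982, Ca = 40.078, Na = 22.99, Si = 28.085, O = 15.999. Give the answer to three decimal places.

Na2O: 8.35/61.979 = 0.13472 mol → 0.26944 mol Na, 0.13472 mol O.
CaO: 5.87/56.077 = 0.10468 mol → 0.10468 mol Ca, 0.10468 mol O.
Al2O3: 24.54/101.961 = 0.24068 mol → 0.48136 mol Al, 0.72204 mol O.
SiO2: 61.35/60.083 = 1.02109 mol → 1.02109 mol Si, 2.04218 mol O.
Total oxygen = 3.00362 mol. Normalization factor = 8/3.00362 = 2.66345.
Na per 8 O = 0.26944 × 2.66345 = 0.718.

0.718 Na apfu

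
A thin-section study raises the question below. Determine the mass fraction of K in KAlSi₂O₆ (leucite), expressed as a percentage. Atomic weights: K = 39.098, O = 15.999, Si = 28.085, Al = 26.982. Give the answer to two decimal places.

17.91 wt%

M(KAlSi₂O₆) = 218.244 g/mol.
K contributes 1 × 39.098 = 39.098 g per mole.
39.098/218.244 = 0.1791 → 17.91%.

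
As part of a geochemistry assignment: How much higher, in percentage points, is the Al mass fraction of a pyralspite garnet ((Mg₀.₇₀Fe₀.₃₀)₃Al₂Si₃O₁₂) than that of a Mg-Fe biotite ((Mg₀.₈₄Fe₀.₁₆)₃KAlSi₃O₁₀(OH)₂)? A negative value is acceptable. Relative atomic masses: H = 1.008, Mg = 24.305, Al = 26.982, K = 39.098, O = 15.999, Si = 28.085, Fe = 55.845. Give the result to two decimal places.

Al in (Mg₀.₇₀Fe₀.₃₀)₃Al₂Si₃O₁₂: molar mass 431.508 g/mol; 2×26.982 = 53.964 g → 12.51 wt%.
Al in (Mg₀.₈₄Fe₀.₁₆)₃KAlSi₃O₁₀(OH)₂: molar mass 432.393 g/mol; 1×26.982 = 26.982 g → 6.24 wt%.
Difference = 12.51 − 6.24 = 6.27 percentage points.

6.27 percentage points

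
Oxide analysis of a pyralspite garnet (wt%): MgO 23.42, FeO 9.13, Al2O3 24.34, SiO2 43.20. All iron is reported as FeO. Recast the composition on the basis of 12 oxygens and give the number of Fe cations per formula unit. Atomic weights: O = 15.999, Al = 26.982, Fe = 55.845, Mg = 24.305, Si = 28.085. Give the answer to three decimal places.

0.533 Fe apfu

MgO (M=40.304): mol = 0.58108; Mg = 0.58108, O = 0.58108.
FeO (M=71.844): mol = 0.12708; Fe = 0.12708, O = 0.12708.
Al2O3 (M=101.961): mol = 0.23872; Al = 0.47744, O = 0.71616.
SiO2 (M=60.083): mol = 0.71901; Si = 0.71901, O = 1.43802.
ΣO = 2.86234; factor = 12/ΣO = 4.19237.
Fe apfu = 0.12708 × 4.19237 = 0.533.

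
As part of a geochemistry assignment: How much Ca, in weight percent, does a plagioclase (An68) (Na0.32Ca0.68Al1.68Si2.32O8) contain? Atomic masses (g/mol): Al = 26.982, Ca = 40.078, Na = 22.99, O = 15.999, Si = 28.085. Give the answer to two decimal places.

9.98 weight percent

M(Na0.32Ca0.68Al1.68Si2.32O8) = 273.089 g/mol.
Ca contributes 0.68 × 40.078 = 27.253 g per mole.
27.253/273.089 = 0.0998 → 9.98%.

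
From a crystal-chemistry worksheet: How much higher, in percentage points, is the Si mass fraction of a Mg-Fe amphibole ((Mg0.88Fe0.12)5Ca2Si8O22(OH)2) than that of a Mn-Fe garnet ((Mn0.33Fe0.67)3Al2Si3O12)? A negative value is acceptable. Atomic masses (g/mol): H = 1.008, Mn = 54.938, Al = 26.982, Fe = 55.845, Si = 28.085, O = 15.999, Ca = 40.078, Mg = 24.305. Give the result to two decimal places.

10.07 percentage points

M((Mg0.88Fe0.12)5Ca2Si8O22(OH)2) = 831.277 g/mol, so wt% Si = 224.680/831.277 × 100 = 27.03%.
M((Mn0.33Fe0.67)3Al2Si3O12) = 496.844 g/mol, so wt% Si = 84.255/496.844 × 100 = 16.96%.
27.03 − 16.96 = 10.07 pp.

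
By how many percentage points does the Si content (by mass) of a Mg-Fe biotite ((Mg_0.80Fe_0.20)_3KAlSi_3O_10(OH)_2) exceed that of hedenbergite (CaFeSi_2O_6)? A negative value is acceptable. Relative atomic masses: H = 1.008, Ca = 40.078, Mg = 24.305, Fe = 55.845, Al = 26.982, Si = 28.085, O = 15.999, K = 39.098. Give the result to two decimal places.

-3.32 percentage points

First mineral: 84.255 g Si in 436.178 g formula = 19.32 wt% Si.
Second mineral: 56.170 g Si in 248.087 g formula = 22.64 wt% Si.
19.32% − 22.64% gives a difference of -3.32 percentage points.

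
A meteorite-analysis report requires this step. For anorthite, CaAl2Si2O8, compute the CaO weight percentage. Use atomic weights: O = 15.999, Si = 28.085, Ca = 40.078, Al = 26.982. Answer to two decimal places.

M(CaAl2Si2O8) = 278.204 g/mol; M(CaO) = 56.077 g/mol.
Moles CaO per formula unit = 1 Ca ÷ 1 = 1.0000.
CaO fraction = (1.0000 × 56.077) / 278.204 = 56.077/278.204 = 0.2016.

20.16 wt%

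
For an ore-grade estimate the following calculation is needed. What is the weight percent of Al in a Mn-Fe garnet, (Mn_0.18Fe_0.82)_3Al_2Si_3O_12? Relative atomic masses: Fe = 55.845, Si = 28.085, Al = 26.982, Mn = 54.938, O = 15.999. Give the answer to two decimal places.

M((Mn_0.18Fe_0.82)_3Al_2Si_3O_12) = 497.252 g/mol.
Al contributes 2 × 26.982 = 53.964 g per mole.
53.964/497.252 = 0.1085 → 10.85%.

10.85 wt%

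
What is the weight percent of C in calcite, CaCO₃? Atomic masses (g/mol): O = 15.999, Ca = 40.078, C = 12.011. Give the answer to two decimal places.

Formula mass = 1*40.078 + 1*12.011 + 3*15.999 = 100.086 g/mol, of which 12.011 g is C.
So C makes up 12.011/100.086 = 0.1200 of the mass, i.e. 12.00%.

12.00 wt%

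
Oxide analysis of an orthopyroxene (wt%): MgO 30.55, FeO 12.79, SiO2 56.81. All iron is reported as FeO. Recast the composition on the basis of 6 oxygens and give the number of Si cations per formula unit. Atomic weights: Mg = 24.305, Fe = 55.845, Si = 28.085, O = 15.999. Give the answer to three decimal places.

2.007 Si apfu

30.55 wt% MgO ÷ 40.304 g/mol = 0.75799 mol, giving 0.75799 Mg and 0.75799 O.
12.79 wt% FeO ÷ 71.844 g/mol = 0.17802 mol, giving 0.17802 Fe and 0.17802 O.
56.81 wt% SiO2 ÷ 60.083 g/mol = 0.94553 mol, giving 0.94553 Si and 1.89106 O.
Oxygen sums to 2.82707; scaling by 6/2.82707 = 2.12234 puts the formula on 6 O.
Si: 0.94553 × 2.12234 = 2.007 atoms per formula unit.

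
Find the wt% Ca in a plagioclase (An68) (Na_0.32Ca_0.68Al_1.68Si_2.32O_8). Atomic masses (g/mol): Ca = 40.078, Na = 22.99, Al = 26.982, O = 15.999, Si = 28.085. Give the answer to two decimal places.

Formula mass = 0.32*22.99 + 0.68*40.078 + 1.68*26.982 + 2.32*28.085 + 8*15.999 = 273.089 g/mol, of which 27.253 g is Ca.
So Ca makes up 27.253/273.089 = 0.0998 of the mass, i.e. 9.98%.

9.98 wt%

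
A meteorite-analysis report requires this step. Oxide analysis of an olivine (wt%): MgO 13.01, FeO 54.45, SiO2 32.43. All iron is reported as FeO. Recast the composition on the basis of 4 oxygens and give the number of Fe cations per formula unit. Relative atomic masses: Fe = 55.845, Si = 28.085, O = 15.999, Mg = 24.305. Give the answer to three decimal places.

MgO (M=40.304): mol = 0.32280; Mg = 0.32280, O = 0.32280.
FeO (M=71.844): mol = 0.75789; Fe = 0.75789, O = 0.75789.
SiO2 (M=60.083): mol = 0.53975; Si = 0.53975, O = 1.07950.
ΣO = 2.16019; factor = 4/ΣO = 1.85169.
Fe apfu = 0.75789 × 1.85169 = 1.403.

1.403 Fe apfu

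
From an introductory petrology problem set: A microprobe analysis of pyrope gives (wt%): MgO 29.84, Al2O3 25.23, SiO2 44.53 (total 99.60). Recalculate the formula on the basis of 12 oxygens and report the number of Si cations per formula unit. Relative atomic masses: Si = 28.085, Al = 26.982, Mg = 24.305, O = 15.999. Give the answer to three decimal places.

29.84 wt% MgO ÷ 40.304 g/mol = 0.74037 mol, giving 0.74037 Mg and 0.74037 O.
25.23 wt% Al2O3 ÷ 101.961 g/mol = 0.24745 mol, giving 0.49490 Al and 0.74235 O.
44.53 wt% SiO2 ÷ 60.083 g/mol = 0.74114 mol, giving 0.74114 Si and 1.48228 O.
Oxygen sums to 2.96500; scaling by 12/2.96500 = 4.04722 puts the formula on 12 O.
Si: 0.74114 × 4.04722 = 3.000 atoms per formula unit.

3.000 Si apfu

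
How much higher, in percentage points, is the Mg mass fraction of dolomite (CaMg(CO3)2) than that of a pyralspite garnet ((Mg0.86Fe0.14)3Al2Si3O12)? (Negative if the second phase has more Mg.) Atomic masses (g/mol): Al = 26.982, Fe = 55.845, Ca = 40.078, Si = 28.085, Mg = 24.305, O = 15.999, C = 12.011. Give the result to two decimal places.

-1.88 percentage points

First mineral: 24.305 g Mg in 184.399 g formula = 13.18 wt% Mg.
Second mineral: 62.707 g Mg in 416.369 g formula = 15.06 wt% Mg.
13.18% − 15.06% gives a difference of -1.88 percentage points.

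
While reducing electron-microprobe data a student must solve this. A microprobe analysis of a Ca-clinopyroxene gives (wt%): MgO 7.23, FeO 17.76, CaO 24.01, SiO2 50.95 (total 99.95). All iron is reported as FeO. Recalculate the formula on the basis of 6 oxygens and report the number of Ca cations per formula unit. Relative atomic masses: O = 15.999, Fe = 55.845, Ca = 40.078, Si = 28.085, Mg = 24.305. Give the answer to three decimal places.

1.007 Ca apfu

7.23 wt% MgO ÷ 40.304 g/mol = 0.17939 mol, giving 0.17939 Mg and 0.17939 O.
17.76 wt% FeO ÷ 71.844 g/mol = 0.24720 mol, giving 0.24720 Fe and 0.24720 O.
24.01 wt% CaO ÷ 56.077 g/mol = 0.42816 mol, giving 0.42816 Ca and 0.42816 O.
50.95 wt% SiO2 ÷ 60.083 g/mol = 0.84799 mol, giving 0.84799 Si and 1.69598 O.
Oxygen sums to 2.55073; scaling by 6/2.55073 = 2.35227 puts the formula on 6 O.
Ca: 0.42816 × 2.35227 = 1.007 atoms per formula unit.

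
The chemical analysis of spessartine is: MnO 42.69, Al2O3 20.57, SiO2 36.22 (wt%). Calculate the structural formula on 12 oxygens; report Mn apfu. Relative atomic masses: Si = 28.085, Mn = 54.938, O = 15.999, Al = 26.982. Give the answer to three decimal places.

2.993 Mn apfu

42.69 wt% MnO ÷ 70.937 g/mol = 0.60180 mol, giving 0.60180 Mn and 0.60180 O.
20.57 wt% Al2O3 ÷ 101.961 g/mol = 0.20174 mol, giving 0.40348 Al and 0.60522 O.
36.22 wt% SiO2 ÷ 60.083 g/mol = 0.60283 mol, giving 0.60283 Si and 1.20566 O.
Oxygen sums to 2.41268; scaling by 12/2.41268 = 4.97372 puts the formula on 12 O.
Mn: 0.60180 × 4.97372 = 2.993 atoms per formula unit.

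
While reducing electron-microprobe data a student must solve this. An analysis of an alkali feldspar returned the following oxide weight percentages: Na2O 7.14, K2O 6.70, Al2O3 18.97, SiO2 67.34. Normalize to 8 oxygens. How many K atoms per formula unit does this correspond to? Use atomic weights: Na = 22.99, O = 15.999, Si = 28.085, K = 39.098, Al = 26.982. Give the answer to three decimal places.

0.381 K apfu

Na2O: 7.14/61.979 = 0.11520 mol → 0.23040 mol Na, 0.11520 mol O.
K2O: 6.70/94.195 = 0.07113 mol → 0.14226 mol K, 0.07113 mol O.
Al2O3: 18.97/101.961 = 0.18605 mol → 0.37210 mol Al, 0.55815 mol O.
SiO2: 67.34/60.083 = 1.12078 mol → 1.12078 mol Si, 2.24156 mol O.
Total oxygen = 2.98604 mol. Normalization factor = 8/2.98604 = 2.67913.
K per 8 O = 0.14226 × 2.67913 = 0.381.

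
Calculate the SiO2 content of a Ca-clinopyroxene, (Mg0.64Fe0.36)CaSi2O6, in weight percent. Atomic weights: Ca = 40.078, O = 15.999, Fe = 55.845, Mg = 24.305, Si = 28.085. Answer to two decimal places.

52.73 wt%

M((Mg0.64Fe0.36)CaSi2O6) = 227.901 g/mol; M(SiO2) = 60.083 g/mol.
Moles SiO2 per formula unit = 2 Si ÷ 1 = 2.0000.
SiO2 fraction = (2.0000 × 60.083) / 227.901 = 120.166/227.901 = 0.5273.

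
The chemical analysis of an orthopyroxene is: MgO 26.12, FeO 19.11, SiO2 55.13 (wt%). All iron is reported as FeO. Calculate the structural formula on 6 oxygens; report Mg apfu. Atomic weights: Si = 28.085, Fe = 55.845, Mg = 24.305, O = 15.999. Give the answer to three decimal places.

1.414 Mg apfu

MgO (M=40.304): mol = 0.64807; Mg = 0.64807, O = 0.64807.
FeO (M=71.844): mol = 0.26599; Fe = 0.26599, O = 0.26599.
SiO2 (M=60.083): mol = 0.91756; Si = 0.91756, O = 1.83512.
ΣO = 2.74918; factor = 6/ΣO = 2.18247.
Mg apfu = 0.64807 × 2.18247 = 1.414.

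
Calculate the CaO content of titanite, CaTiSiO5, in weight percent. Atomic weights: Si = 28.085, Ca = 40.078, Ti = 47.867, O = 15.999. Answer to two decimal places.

28.61 wt%

Formula mass = 196.025 g/mol.
1 Ca → 1.0000 mol CaO per formula unit; M(CaO) = 56.077, so CaO mass = 56.077 g.
56.077/196.025 × 100 = 28.61 wt%.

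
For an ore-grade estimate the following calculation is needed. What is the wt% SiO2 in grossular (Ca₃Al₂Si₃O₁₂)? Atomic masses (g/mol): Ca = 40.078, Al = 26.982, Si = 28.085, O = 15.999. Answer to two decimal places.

40.02 wt%

M(Ca₃Al₂Si₃O₁₂) = 450.441 g/mol; M(SiO2) = 60.083 g/mol.
Moles SiO2 per formula unit = 3 Si ÷ 1 = 3.0000.
SiO2 fraction = (3.0000 × 60.083) / 450.441 = 180.249/450.441 = 0.4002.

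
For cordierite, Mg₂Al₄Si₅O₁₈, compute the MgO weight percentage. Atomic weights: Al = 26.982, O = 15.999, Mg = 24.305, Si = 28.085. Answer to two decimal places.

Molar mass of Mg₂Al₄Si₅O₁₈ = 2×24.305 + 4×26.982 + 5×28.085 + 18×15.999 = 584.945 g/mol.
Each formula unit contains 2 Mg, equivalent to 2/1 = 2.0000 mol MgO.
M(MgO) = 1×24.305 + 1×15.999 = 40.304 g/mol.
Mass of MgO per formula unit = 2.0000 × 40.304 = 80.608 g.
MgO wt% = 80.608 / 584.945 × 100 = 13.78%.

13.78 wt%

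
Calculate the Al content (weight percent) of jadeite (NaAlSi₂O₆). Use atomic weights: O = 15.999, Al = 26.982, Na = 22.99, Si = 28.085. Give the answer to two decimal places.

13.35 weight percent

Formula mass = 1·22.99 + 1·26.982 + 2·28.085 + 6·15.999 = 202.136 g/mol, of which 26.982 g is Al.
So Al makes up 26.982/202.136 = 0.1335 of the mass, i.e. 13.35%.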